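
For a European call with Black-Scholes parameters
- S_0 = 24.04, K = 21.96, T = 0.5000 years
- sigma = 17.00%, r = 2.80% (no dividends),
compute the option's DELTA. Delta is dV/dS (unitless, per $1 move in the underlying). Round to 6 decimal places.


d1 = 0.9294002979; d2 = 0.8091921451
phi(d1) = 0.2590249240; exp(-qT) = 1.0000000000; exp(-rT) = 0.9860975443
N(d1) = 0.8236591633
Delta = exp(-qT) * N(d1) = 1.0000000000 * 0.8236591633 = 0.823659

Answer: Delta = 0.823659


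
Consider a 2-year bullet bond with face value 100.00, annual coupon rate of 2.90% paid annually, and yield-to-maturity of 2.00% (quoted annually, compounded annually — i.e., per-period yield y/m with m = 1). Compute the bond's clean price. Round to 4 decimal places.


Coupon per period c = face * coupon_rate / m = 2.900000
Periods per year m = 1; per-period yield y/m = 0.020000
Number of cashflows N = 2
Cashflows (t years, CF_t, discount factor 1/(1+y/m)^(m*t), PV):
  t = 1.0000: CF_t = 2.900000, DF = 0.980392, PV = 2.843137
  t = 2.0000: CF_t = 102.900000, DF = 0.961169, PV = 98.904268
Price P = sum_t PV_t = 101.747405

Answer: Price = 101.7474


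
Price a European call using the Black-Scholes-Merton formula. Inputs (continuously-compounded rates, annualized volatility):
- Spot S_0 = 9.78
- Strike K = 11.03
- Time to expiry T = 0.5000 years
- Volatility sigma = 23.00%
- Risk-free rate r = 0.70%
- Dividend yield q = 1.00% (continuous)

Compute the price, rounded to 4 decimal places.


Answer: Price = 0.2207

Derivation:
d1 = (ln(S/K) + (r - q + 0.5*sigma^2) * T) / (sigma * sqrt(T)) = -0.66747406
d2 = d1 - sigma * sqrt(T) = -0.83010862
exp(-rT) = 0.99650612; exp(-qT) = 0.99501248
C = S_0 * exp(-qT) * N(d1) - K * exp(-rT) * N(d2)
N(d1) = 0.25223469; N(d2) = 0.20323869
C = 9.7800 * 0.99501248 * 0.25223469 - 11.0300 * 0.99650612 * 0.20323869 = 0.2207


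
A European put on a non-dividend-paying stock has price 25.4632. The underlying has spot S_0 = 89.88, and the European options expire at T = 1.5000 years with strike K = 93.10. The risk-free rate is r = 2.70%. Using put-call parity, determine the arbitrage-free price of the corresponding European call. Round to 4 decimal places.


Answer: Call price = 25.9384

Derivation:
Put-call parity: C - P = S_0 * exp(-qT) - K * exp(-rT).
S_0 * exp(-qT) = 89.8800 * 1.00000000 = 89.88000000
K * exp(-rT) = 93.1000 * 0.96030916 = 89.40478322
C = P + S*exp(-qT) - K*exp(-rT)
C = 25.4632 + 89.88000000 - 89.40478322 = 25.9384


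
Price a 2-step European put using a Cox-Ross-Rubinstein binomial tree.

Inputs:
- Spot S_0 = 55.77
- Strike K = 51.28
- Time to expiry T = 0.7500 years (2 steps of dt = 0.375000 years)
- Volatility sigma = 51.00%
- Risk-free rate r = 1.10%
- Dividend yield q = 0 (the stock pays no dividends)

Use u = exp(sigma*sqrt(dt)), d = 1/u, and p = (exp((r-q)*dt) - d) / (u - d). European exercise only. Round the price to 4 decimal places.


Answer: Price = V(0,0) = 6.9240

Derivation:
dt = T/N = 0.375000
u = exp(sigma*sqrt(dt)) = 1.366578; d = 1/u = 0.731755
p = (exp((r-q)*dt) - d) / (u - d) = 0.429062
Discount per step: exp(-r*dt) = 0.995883
Stock lattice S(k, i) with i counting down-moves:
  k=0: S(0,0) = 55.7700
  k=1: S(1,0) = 76.2141; S(1,1) = 40.8100
  k=2: S(2,0) = 104.1525; S(2,1) = 55.7700; S(2,2) = 29.8629
Terminal payoffs V(N, i) = max(K - S_T, 0):
  V(2,0) = 0.000000; V(2,1) = 0.000000; V(2,2) = 21.417121
Backward induction: V(k, i) = exp(-r*dt) * [p * V(k+1, i) + (1-p) * V(k+1, i+1)].
  V(1,0) = exp(-r*dt) * [p*0.000000 + (1-p)*0.000000] = 0.000000
  V(1,1) = exp(-r*dt) * [p*0.000000 + (1-p)*21.417121] = 12.177506
  V(0,0) = exp(-r*dt) * [p*0.000000 + (1-p)*12.177506] = 6.923977


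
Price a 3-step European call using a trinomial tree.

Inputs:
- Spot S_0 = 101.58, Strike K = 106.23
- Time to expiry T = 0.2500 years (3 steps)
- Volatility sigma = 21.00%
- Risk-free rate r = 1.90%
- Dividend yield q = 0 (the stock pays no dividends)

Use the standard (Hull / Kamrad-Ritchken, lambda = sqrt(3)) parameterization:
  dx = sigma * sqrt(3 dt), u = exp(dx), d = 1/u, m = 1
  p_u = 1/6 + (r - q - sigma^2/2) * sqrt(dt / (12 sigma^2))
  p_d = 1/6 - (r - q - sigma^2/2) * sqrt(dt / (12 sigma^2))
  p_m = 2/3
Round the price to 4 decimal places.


Answer: Price = V(0,0) = 2.7274

Derivation:
dt = T/N = 0.083333; dx = sigma*sqrt(3*dt) = 0.105000
u = exp(dx) = 1.110711; d = 1/u = 0.900325
p_u = 0.165456, p_m = 0.666667, p_d = 0.167877
Discount per step: exp(-r*dt) = 0.998418
Stock lattice S(k, j) with j the centered position index:
  k=0: S(0,+0) = 101.5800
  k=1: S(1,-1) = 91.4550; S(1,+0) = 101.5800; S(1,+1) = 112.8260
  k=2: S(2,-2) = 82.3391; S(2,-1) = 91.4550; S(2,+0) = 101.5800; S(2,+1) = 112.8260; S(2,+2) = 125.3170
  k=3: S(3,-3) = 74.1320; S(3,-2) = 82.3391; S(3,-1) = 91.4550; S(3,+0) = 101.5800; S(3,+1) = 112.8260; S(3,+2) = 125.3170; S(3,+3) = 139.1909
Terminal payoffs V(N, j) = max(S_T - K, 0):
  V(3,-3) = 0.000000; V(3,-2) = 0.000000; V(3,-1) = 0.000000; V(3,+0) = 0.000000; V(3,+1) = 6.595984; V(3,+2) = 19.087017; V(3,+3) = 32.960941
Backward induction: V(k, j) = exp(-r*dt) * [p_u * V(k+1, j+1) + p_m * V(k+1, j) + p_d * V(k+1, j-1)]
  V(2,-2) = exp(-r*dt) * [p_u*0.000000 + p_m*0.000000 + p_d*0.000000] = 0.000000
  V(2,-1) = exp(-r*dt) * [p_u*0.000000 + p_m*0.000000 + p_d*0.000000] = 0.000000
  V(2,+0) = exp(-r*dt) * [p_u*6.595984 + p_m*0.000000 + p_d*0.000000] = 1.089621
  V(2,+1) = exp(-r*dt) * [p_u*19.087017 + p_m*6.595984 + p_d*0.000000] = 7.543438
  V(2,+2) = exp(-r*dt) * [p_u*32.960941 + p_m*19.087017 + p_d*6.595984] = 19.255078
  V(1,-1) = exp(-r*dt) * [p_u*1.089621 + p_m*0.000000 + p_d*0.000000] = 0.179999
  V(1,+0) = exp(-r*dt) * [p_u*7.543438 + p_m*1.089621 + p_d*0.000000] = 1.971400
  V(1,+1) = exp(-r*dt) * [p_u*19.255078 + p_m*7.543438 + p_d*1.089621] = 8.384470
  V(0,+0) = exp(-r*dt) * [p_u*8.384470 + p_m*1.971400 + p_d*0.179999] = 2.727426


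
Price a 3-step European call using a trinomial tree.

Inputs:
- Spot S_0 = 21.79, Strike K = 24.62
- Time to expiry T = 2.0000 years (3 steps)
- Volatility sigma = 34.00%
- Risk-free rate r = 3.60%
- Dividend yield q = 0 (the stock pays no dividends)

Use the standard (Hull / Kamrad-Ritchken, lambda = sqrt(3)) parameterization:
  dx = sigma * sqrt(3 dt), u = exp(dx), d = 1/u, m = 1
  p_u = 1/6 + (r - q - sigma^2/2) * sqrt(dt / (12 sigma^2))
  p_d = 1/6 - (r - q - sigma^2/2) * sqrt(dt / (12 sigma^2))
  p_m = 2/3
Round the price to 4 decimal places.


dt = T/N = 0.666667; dx = sigma*sqrt(3*dt) = 0.480833
u = exp(dx) = 1.617421; d = 1/u = 0.618268
p_u = 0.151554, p_m = 0.666667, p_d = 0.181779
Discount per step: exp(-r*dt) = 0.976286
Stock lattice S(k, j) with j the centered position index:
  k=0: S(0,+0) = 21.7900
  k=1: S(1,-1) = 13.4721; S(1,+0) = 21.7900; S(1,+1) = 35.2436
  k=2: S(2,-2) = 8.3294; S(2,-1) = 13.4721; S(2,+0) = 21.7900; S(2,+1) = 35.2436; S(2,+2) = 57.0037
  k=3: S(3,-3) = 5.1498; S(3,-2) = 8.3294; S(3,-1) = 13.4721; S(3,+0) = 21.7900; S(3,+1) = 35.2436; S(3,+2) = 57.0037; S(3,+3) = 92.1990
Terminal payoffs V(N, j) = max(S_T - K, 0):
  V(3,-3) = 0.000000; V(3,-2) = 0.000000; V(3,-1) = 0.000000; V(3,+0) = 0.000000; V(3,+1) = 10.623593; V(3,+2) = 32.383711; V(3,+3) = 67.578972
Backward induction: V(k, j) = exp(-r*dt) * [p_u * V(k+1, j+1) + p_m * V(k+1, j) + p_d * V(k+1, j-1)]
  V(2,-2) = exp(-r*dt) * [p_u*0.000000 + p_m*0.000000 + p_d*0.000000] = 0.000000
  V(2,-1) = exp(-r*dt) * [p_u*0.000000 + p_m*0.000000 + p_d*0.000000] = 0.000000
  V(2,+0) = exp(-r*dt) * [p_u*10.623593 + p_m*0.000000 + p_d*0.000000] = 1.571867
  V(2,+1) = exp(-r*dt) * [p_u*32.383711 + p_m*10.623593 + p_d*0.000000] = 11.705935
  V(2,+2) = exp(-r*dt) * [p_u*67.578972 + p_m*32.383711 + p_d*10.623593] = 32.961508
  V(1,-1) = exp(-r*dt) * [p_u*1.571867 + p_m*0.000000 + p_d*0.000000] = 0.232573
  V(1,+0) = exp(-r*dt) * [p_u*11.705935 + p_m*1.571867 + p_d*0.000000] = 2.755071
  V(1,+1) = exp(-r*dt) * [p_u*32.961508 + p_m*11.705935 + p_d*1.571867] = 12.774833
  V(0,+0) = exp(-r*dt) * [p_u*12.774833 + p_m*2.755071 + p_d*0.232573] = 3.724596

Answer: Price = V(0,0) = 3.7246


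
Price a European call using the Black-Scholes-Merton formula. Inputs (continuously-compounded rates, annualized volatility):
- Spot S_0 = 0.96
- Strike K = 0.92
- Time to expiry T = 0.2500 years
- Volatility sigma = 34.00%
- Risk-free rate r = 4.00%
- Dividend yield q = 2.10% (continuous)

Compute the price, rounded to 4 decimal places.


Answer: Price = 0.0877

Derivation:
d1 = (ln(S/K) + (r - q + 0.5*sigma^2) * T) / (sigma * sqrt(T)) = 0.36329185
d2 = d1 - sigma * sqrt(T) = 0.19329185
exp(-rT) = 0.99004983; exp(-qT) = 0.99476376
C = S_0 * exp(-qT) * N(d1) - K * exp(-rT) * N(d2)
N(d1) = 0.64180656; N(d2) = 0.57663480
C = 0.9600 * 0.99476376 * 0.64180656 - 0.9200 * 0.99004983 * 0.57663480 = 0.0877


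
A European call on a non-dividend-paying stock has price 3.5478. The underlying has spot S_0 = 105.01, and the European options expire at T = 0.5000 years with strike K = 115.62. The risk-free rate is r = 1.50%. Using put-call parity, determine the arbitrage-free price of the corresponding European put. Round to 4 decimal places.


Put-call parity: C - P = S_0 * exp(-qT) - K * exp(-rT).
S_0 * exp(-qT) = 105.0100 * 1.00000000 = 105.01000000
K * exp(-rT) = 115.6200 * 0.99252805 = 114.75609370
P = C - S*exp(-qT) + K*exp(-rT)
P = 3.5478 - 105.01000000 + 114.75609370 = 13.2939

Answer: Put price = 13.2939


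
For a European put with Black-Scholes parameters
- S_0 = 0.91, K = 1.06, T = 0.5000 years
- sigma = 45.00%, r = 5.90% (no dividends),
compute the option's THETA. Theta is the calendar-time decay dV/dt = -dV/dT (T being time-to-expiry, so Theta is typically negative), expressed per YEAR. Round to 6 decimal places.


Answer: Theta = -0.069605

Derivation:
d1 = -0.2277028010; d2 = -0.5459008525
phi(d1) = 0.3887328952; exp(-qT) = 1.0000000000; exp(-rT) = 0.9709308776
Theta = -S*exp(-qT)*phi(d1)*sigma/(2*sqrt(T)) + r*K*exp(-rT)*N(-d2) - q*S*exp(-qT)*N(-d1)
N(-d1) = 0.5900613526; N(-d2) = 0.7074329538; sqrt(T) = 0.7071067812
Term 1 = -0.9100 * 1.0000000000 * 0.3887328952 * 0.4500 / (2 * 0.7071067812) = -0.1125615853
Term 2 = 0.0590 * 1.0600 * 0.9709308776 * 0.7074329538 = 0.0429567559
Term 3 = 0 (no dividend yield, q = 0)
Theta = -0.1125615853 + (0.0429567559) + (0.0000000000) = -0.069605


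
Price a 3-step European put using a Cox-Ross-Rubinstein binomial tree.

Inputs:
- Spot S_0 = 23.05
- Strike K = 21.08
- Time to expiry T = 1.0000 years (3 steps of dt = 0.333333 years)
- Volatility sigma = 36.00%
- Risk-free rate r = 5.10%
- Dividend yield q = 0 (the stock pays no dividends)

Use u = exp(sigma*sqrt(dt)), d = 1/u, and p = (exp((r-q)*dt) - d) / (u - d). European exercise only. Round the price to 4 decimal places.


Answer: Price = V(0,0) = 1.9623

Derivation:
dt = T/N = 0.333333
u = exp(sigma*sqrt(dt)) = 1.231024; d = 1/u = 0.812332
p = (exp((r-q)*dt) - d) / (u - d) = 0.489174
Discount per step: exp(-r*dt) = 0.983144
Stock lattice S(k, i) with i counting down-moves:
  k=0: S(0,0) = 23.0500
  k=1: S(1,0) = 28.3751; S(1,1) = 18.7243
  k=2: S(2,0) = 34.9304; S(2,1) = 23.0500; S(2,2) = 15.2103
  k=3: S(3,0) = 43.0002; S(3,1) = 28.3751; S(3,2) = 18.7243; S(3,3) = 12.3558
Terminal payoffs V(N, i) = max(K - S_T, 0):
  V(3,0) = 0.000000; V(3,1) = 0.000000; V(3,2) = 2.355746; V(3,3) = 8.724177
Backward induction: V(k, i) = exp(-r*dt) * [p * V(k+1, i) + (1-p) * V(k+1, i+1)].
  V(2,0) = exp(-r*dt) * [p*0.000000 + (1-p)*0.000000] = 0.000000
  V(2,1) = exp(-r*dt) * [p*0.000000 + (1-p)*2.355746] = 1.183091
  V(2,2) = exp(-r*dt) * [p*2.355746 + (1-p)*8.724177] = 5.514358
  V(1,0) = exp(-r*dt) * [p*0.000000 + (1-p)*1.183091] = 0.594166
  V(1,1) = exp(-r*dt) * [p*1.183091 + (1-p)*5.514358] = 3.338375
  V(0,0) = exp(-r*dt) * [p*0.594166 + (1-p)*3.338375] = 1.962333


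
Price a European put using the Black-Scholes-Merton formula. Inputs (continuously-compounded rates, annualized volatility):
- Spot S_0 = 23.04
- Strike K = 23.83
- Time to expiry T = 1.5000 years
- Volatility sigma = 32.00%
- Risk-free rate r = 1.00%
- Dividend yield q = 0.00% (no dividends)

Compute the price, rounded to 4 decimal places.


Answer: Price = 3.8349

Derivation:
d1 = (ln(S/K) + (r - q + 0.5*sigma^2) * T) / (sigma * sqrt(T)) = 0.14821083
d2 = d1 - sigma * sqrt(T) = -0.24370753
exp(-rT) = 0.98511194; exp(-qT) = 1.00000000
P = K * exp(-rT) * N(-d2) - S_0 * exp(-qT) * N(-d1)
N(-d1) = 0.44108819; N(-d2) = 0.59627133
P = 23.8300 * 0.98511194 * 0.59627133 - 23.0400 * 1.00000000 * 0.44108819 = 3.8349


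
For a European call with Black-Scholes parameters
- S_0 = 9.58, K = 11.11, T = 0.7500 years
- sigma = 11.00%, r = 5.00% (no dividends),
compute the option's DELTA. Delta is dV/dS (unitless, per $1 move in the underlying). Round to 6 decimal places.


d1 = -1.1140814451; d2 = -1.2093442395
phi(d1) = 0.2144824705; exp(-qT) = 1.0000000000; exp(-rT) = 0.9631944177
N(d1) = 0.1326221240
Delta = exp(-qT) * N(d1) = 1.0000000000 * 0.1326221240 = 0.132622

Answer: Delta = 0.132622


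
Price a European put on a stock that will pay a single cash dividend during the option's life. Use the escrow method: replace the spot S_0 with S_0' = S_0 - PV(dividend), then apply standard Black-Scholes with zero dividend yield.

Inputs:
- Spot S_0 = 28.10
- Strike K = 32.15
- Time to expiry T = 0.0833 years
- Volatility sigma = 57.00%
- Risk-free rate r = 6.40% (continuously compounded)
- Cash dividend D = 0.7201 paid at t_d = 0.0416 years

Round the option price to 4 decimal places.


PV(D) = D * exp(-r * t_d) = 0.7201 * 0.99734114 = 0.71818536
S_0' = S_0 - PV(D) = 28.1000 - 0.71818536 = 27.38181464
d1 = (ln(S_0'/K) + (r + sigma^2/2)*T) / (sigma*sqrt(T)) = -0.86115387
d2 = d1 - sigma*sqrt(T) = -1.02566578
exp(-rT) = 0.99468299
N(-d1) = 0.80542335; N(-d2) = 0.84747543
P = K * exp(-rT) * N(-d2) - S_0' * N(-d1) = 32.1500 * 0.99468299 * 0.84747543 - 27.38181464 * 0.80542335 = 5.0475

Answer: Price = 5.0475


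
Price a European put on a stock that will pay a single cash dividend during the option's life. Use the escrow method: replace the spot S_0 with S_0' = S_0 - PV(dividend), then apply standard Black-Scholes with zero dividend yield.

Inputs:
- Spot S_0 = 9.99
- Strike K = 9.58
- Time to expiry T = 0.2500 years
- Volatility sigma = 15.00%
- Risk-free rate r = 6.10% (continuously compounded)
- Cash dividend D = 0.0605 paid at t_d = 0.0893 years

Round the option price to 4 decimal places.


Answer: Price = 0.1070

Derivation:
PV(D) = D * exp(-r * t_d) = 0.0605 * 0.99456751 = 0.06017133
S_0' = S_0 - PV(D) = 9.9900 - 0.06017133 = 9.92982867
d1 = (ln(S_0'/K) + (r + sigma^2/2)*T) / (sigma*sqrt(T)) = 0.71904176
d2 = d1 - sigma*sqrt(T) = 0.64404176
exp(-rT) = 0.98486569
N(-d1) = 0.23605760; N(-d2) = 0.25977418
P = K * exp(-rT) * N(-d2) - S_0' * N(-d1) = 9.5800 * 0.98486569 * 0.25977418 - 9.92982867 * 0.23605760 = 0.1070


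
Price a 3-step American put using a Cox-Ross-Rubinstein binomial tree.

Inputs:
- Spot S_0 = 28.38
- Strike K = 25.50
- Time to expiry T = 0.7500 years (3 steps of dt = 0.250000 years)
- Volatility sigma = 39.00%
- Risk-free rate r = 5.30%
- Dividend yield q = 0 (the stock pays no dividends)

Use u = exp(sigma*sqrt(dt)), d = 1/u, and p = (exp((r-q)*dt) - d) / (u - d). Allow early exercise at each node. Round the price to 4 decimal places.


dt = T/N = 0.250000
u = exp(sigma*sqrt(dt)) = 1.215311; d = 1/u = 0.822835
p = (exp((r-q)*dt) - d) / (u - d) = 0.485389
Discount per step: exp(-r*dt) = 0.986837
Stock lattice S(k, i) with i counting down-moves:
  k=0: S(0,0) = 28.3800
  k=1: S(1,0) = 34.4905; S(1,1) = 23.3520
  k=2: S(2,0) = 41.9167; S(2,1) = 28.3800; S(2,2) = 19.2149
  k=3: S(3,0) = 50.9418; S(3,1) = 34.4905; S(3,2) = 23.3520; S(3,3) = 15.8107
Terminal payoffs V(N, i) = max(K - S_T, 0):
  V(3,0) = 0.000000; V(3,1) = 0.000000; V(3,2) = 2.147952; V(3,3) = 9.689336
Backward induction: V(k, i) = exp(-r*dt) * [p * V(k+1, i) + (1-p) * V(k+1, i+1)]; then take max(V_cont, immediate exercise) for American.
  V(2,0) = exp(-r*dt) * [p*0.000000 + (1-p)*0.000000] = 0.000000; exercise = 0.000000; V(2,0) = max -> 0.000000
  V(2,1) = exp(-r*dt) * [p*0.000000 + (1-p)*2.147952] = 1.090811; exercise = 0.000000; V(2,1) = max -> 1.090811
  V(2,2) = exp(-r*dt) * [p*2.147952 + (1-p)*9.689336] = 5.949479; exercise = 6.285126; V(2,2) = max -> 6.285126
  V(1,0) = exp(-r*dt) * [p*0.000000 + (1-p)*1.090811] = 0.553955; exercise = 0.000000; V(1,0) = max -> 0.553955
  V(1,1) = exp(-r*dt) * [p*1.090811 + (1-p)*6.285126] = 3.714323; exercise = 2.147952; V(1,1) = max -> 3.714323
  V(0,0) = exp(-r*dt) * [p*0.553955 + (1-p)*3.714323] = 2.151618; exercise = 0.000000; V(0,0) = max -> 2.151618

Answer: Price = V(0,0) = 2.1516


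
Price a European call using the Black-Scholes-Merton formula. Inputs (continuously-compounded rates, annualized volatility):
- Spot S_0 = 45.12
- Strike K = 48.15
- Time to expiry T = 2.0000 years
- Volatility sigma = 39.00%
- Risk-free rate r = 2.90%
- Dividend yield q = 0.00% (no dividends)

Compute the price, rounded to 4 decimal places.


Answer: Price = 9.6803

Derivation:
d1 = (ln(S/K) + (r - q + 0.5*sigma^2) * T) / (sigma * sqrt(T)) = 0.26308809
d2 = d1 - sigma * sqrt(T) = -0.28845520
exp(-rT) = 0.94364995; exp(-qT) = 1.00000000
C = S_0 * exp(-qT) * N(d1) - K * exp(-rT) * N(d2)
N(d1) = 0.60375866; N(d2) = 0.38649916
C = 45.1200 * 1.00000000 * 0.60375866 - 48.1500 * 0.94364995 * 0.38649916 = 9.6803


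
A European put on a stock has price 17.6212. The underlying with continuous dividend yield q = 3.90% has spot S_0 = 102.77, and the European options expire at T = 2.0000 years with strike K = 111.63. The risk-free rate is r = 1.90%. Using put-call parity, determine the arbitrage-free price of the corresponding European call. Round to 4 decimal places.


Answer: Call price = 5.2121

Derivation:
Put-call parity: C - P = S_0 * exp(-qT) - K * exp(-rT).
S_0 * exp(-qT) = 102.7700 * 0.92496443 = 95.05859412
K * exp(-rT) = 111.6300 * 0.96271294 = 107.46764559
C = P + S*exp(-qT) - K*exp(-rT)
C = 17.6212 + 95.05859412 - 107.46764559 = 5.2121


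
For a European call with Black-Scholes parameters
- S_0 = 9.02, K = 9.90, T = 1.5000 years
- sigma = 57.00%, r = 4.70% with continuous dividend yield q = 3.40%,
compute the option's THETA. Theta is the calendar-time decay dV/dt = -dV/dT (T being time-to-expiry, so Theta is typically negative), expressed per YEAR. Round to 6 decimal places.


Answer: Theta = -0.739516

Derivation:
d1 = 0.2436376764; d2 = -0.4544669003
phi(d1) = 0.3872757947; exp(-qT) = 0.9502786705; exp(-rT) = 0.9319277395
Theta = -S*exp(-qT)*phi(d1)*sigma/(2*sqrt(T)) - r*K*exp(-rT)*N(d2) + q*S*exp(-qT)*N(d1)
N(d1) = 0.5962442771; N(d2) = 0.3247464051; sqrt(T) = 1.2247448714
Term 1 = -9.0200 * 0.9502786705 * 0.3872757947 * 0.5700 / (2 * 1.2247448714) = -0.7724619627
Term 2 = -0.0470 * 9.9000 * 0.9319277395 * 0.3247464051 = -0.1408184773
Term 3 = 0.0340 * 9.0200 * 0.9502786705 * 0.5962442771 = 0.1737643418
Theta = -0.7724619627 + (-0.1408184773) + (0.1737643418) = -0.739516


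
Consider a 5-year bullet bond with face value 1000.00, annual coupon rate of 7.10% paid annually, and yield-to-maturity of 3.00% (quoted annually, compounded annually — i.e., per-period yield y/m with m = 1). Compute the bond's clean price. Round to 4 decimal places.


Answer: Price = 1187.7680

Derivation:
Coupon per period c = face * coupon_rate / m = 71.000000
Periods per year m = 1; per-period yield y/m = 0.030000
Number of cashflows N = 5
Cashflows (t years, CF_t, discount factor 1/(1+y/m)^(m*t), PV):
  t = 1.0000: CF_t = 71.000000, DF = 0.970874, PV = 68.932039
  t = 2.0000: CF_t = 71.000000, DF = 0.942596, PV = 66.924310
  t = 3.0000: CF_t = 71.000000, DF = 0.915142, PV = 64.975058
  t = 4.0000: CF_t = 71.000000, DF = 0.888487, PV = 63.082580
  t = 5.0000: CF_t = 1071.000000, DF = 0.862609, PV = 923.854008
Price P = sum_t PV_t = 1187.767995


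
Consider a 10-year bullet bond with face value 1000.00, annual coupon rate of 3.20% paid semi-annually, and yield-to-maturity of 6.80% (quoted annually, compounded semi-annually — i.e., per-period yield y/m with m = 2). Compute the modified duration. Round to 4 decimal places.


Answer: Modified duration = 8.0852

Derivation:
Coupon per period c = face * coupon_rate / m = 16.000000
Periods per year m = 2; per-period yield y/m = 0.034000
Number of cashflows N = 20
Cashflows (t years, CF_t, discount factor 1/(1+y/m)^(m*t), PV):
  t = 0.5000: CF_t = 16.000000, DF = 0.967118, PV = 15.473888
  t = 1.0000: CF_t = 16.000000, DF = 0.935317, PV = 14.965075
  t = 1.5000: CF_t = 16.000000, DF = 0.904562, PV = 14.472993
  t = 2.0000: CF_t = 16.000000, DF = 0.874818, PV = 13.997092
  t = 2.5000: CF_t = 16.000000, DF = 0.846052, PV = 13.536840
  t = 3.0000: CF_t = 16.000000, DF = 0.818233, PV = 13.091721
  t = 3.5000: CF_t = 16.000000, DF = 0.791327, PV = 12.661239
  t = 4.0000: CF_t = 16.000000, DF = 0.765307, PV = 12.244912
  t = 4.5000: CF_t = 16.000000, DF = 0.740142, PV = 11.842275
  t = 5.0000: CF_t = 16.000000, DF = 0.715805, PV = 11.452877
  t = 5.5000: CF_t = 16.000000, DF = 0.692268, PV = 11.076283
  t = 6.0000: CF_t = 16.000000, DF = 0.669505, PV = 10.712073
  t = 6.5000: CF_t = 16.000000, DF = 0.647490, PV = 10.359838
  t = 7.0000: CF_t = 16.000000, DF = 0.626199, PV = 10.019186
  t = 7.5000: CF_t = 16.000000, DF = 0.605608, PV = 9.689735
  t = 8.0000: CF_t = 16.000000, DF = 0.585695, PV = 9.371117
  t = 8.5000: CF_t = 16.000000, DF = 0.566436, PV = 9.062976
  t = 9.0000: CF_t = 16.000000, DF = 0.547810, PV = 8.764967
  t = 9.5000: CF_t = 16.000000, DF = 0.529797, PV = 8.476757
  t = 10.0000: CF_t = 1016.000000, DF = 0.512377, PV = 520.574550
Price P = sum_t PV_t = 741.846396
First compute Macaulay numerator sum_t t * PV_t:
  t * PV_t at t = 0.5000: 7.736944
  t * PV_t at t = 1.0000: 14.965075
  t * PV_t at t = 1.5000: 21.709490
  t * PV_t at t = 2.0000: 27.994185
  t * PV_t at t = 2.5000: 33.842099
  t * PV_t at t = 3.0000: 39.275164
  t * PV_t at t = 3.5000: 44.314337
  t * PV_t at t = 4.0000: 48.979648
  t * PV_t at t = 4.5000: 53.290236
  t * PV_t at t = 5.0000: 57.264385
  t * PV_t at t = 5.5000: 60.919558
  t * PV_t at t = 6.0000: 64.272437
  t * PV_t at t = 6.5000: 67.338949
  t * PV_t at t = 7.0000: 70.134302
  t * PV_t at t = 7.5000: 72.673013
  t * PV_t at t = 8.0000: 74.968936
  t * PV_t at t = 8.5000: 77.035295
  t * PV_t at t = 9.0000: 78.884703
  t * PV_t at t = 9.5000: 80.529194
  t * PV_t at t = 10.0000: 5205.745505
Macaulay duration D = 6201.873457 / 741.846396 = 8.360051
Modified duration = D / (1 + y/m) = 8.360051 / (1 + 0.034000) = 8.085155


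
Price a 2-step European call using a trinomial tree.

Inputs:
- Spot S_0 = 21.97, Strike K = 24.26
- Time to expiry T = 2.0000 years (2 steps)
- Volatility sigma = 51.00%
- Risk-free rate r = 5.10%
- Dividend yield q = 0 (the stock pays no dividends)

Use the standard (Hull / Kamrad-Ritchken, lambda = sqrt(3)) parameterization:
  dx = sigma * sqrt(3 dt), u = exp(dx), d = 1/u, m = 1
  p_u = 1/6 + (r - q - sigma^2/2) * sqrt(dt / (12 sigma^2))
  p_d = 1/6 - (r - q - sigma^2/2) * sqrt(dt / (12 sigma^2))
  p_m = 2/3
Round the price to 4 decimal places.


Answer: Price = V(0,0) = 5.6403

Derivation:
dt = T/N = 1.000000; dx = sigma*sqrt(3*dt) = 0.883346
u = exp(dx) = 2.418980; d = 1/u = 0.413397
p_u = 0.121922, p_m = 0.666667, p_d = 0.211411
Discount per step: exp(-r*dt) = 0.950279
Stock lattice S(k, j) with j the centered position index:
  k=0: S(0,+0) = 21.9700
  k=1: S(1,-1) = 9.0823; S(1,+0) = 21.9700; S(1,+1) = 53.1450
  k=2: S(2,-2) = 3.7546; S(2,-1) = 9.0823; S(2,+0) = 21.9700; S(2,+1) = 53.1450; S(2,+2) = 128.5567
Terminal payoffs V(N, j) = max(S_T - K, 0):
  V(2,-2) = 0.000000; V(2,-1) = 0.000000; V(2,+0) = 0.000000; V(2,+1) = 28.884988; V(2,+2) = 104.296656
Backward induction: V(k, j) = exp(-r*dt) * [p_u * V(k+1, j+1) + p_m * V(k+1, j) + p_d * V(k+1, j-1)]
  V(1,-1) = exp(-r*dt) * [p_u*0.000000 + p_m*0.000000 + p_d*0.000000] = 0.000000
  V(1,+0) = exp(-r*dt) * [p_u*28.884988 + p_m*0.000000 + p_d*0.000000] = 3.346612
  V(1,+1) = exp(-r*dt) * [p_u*104.296656 + p_m*28.884988 + p_d*0.000000] = 30.382992
  V(0,+0) = exp(-r*dt) * [p_u*30.382992 + p_m*3.346612 + p_d*0.000000] = 5.640313


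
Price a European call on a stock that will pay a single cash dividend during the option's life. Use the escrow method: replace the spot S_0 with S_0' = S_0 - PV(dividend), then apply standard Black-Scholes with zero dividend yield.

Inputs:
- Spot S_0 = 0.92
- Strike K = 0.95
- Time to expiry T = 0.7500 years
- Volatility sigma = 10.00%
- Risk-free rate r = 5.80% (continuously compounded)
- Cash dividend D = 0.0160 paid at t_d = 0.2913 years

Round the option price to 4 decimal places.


PV(D) = D * exp(-r * t_d) = 0.0160 * 0.98324653 = 0.01573194
S_0' = S_0 - PV(D) = 0.9200 - 0.01573194 = 0.90426806
d1 = (ln(S_0'/K) + (r + sigma^2/2)*T) / (sigma*sqrt(T)) = -0.02408874
d2 = d1 - sigma*sqrt(T) = -0.11069129
exp(-rT) = 0.95743255
N(d1) = 0.49039091; N(d2) = 0.45593058
C = S_0' * N(d1) - K * exp(-rT) * N(d2) = 0.90426806 * 0.49039091 - 0.9500 * 0.95743255 * 0.45593058 = 0.0287

Answer: Price = 0.0287


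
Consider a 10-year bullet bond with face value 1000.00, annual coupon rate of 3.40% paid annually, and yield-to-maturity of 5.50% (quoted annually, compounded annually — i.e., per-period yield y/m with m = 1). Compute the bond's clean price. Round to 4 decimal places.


Coupon per period c = face * coupon_rate / m = 34.000000
Periods per year m = 1; per-period yield y/m = 0.055000
Number of cashflows N = 10
Cashflows (t years, CF_t, discount factor 1/(1+y/m)^(m*t), PV):
  t = 1.0000: CF_t = 34.000000, DF = 0.947867, PV = 32.227488
  t = 2.0000: CF_t = 34.000000, DF = 0.898452, PV = 30.547382
  t = 3.0000: CF_t = 34.000000, DF = 0.851614, PV = 28.954865
  t = 4.0000: CF_t = 34.000000, DF = 0.807217, PV = 27.445369
  t = 5.0000: CF_t = 34.000000, DF = 0.765134, PV = 26.014568
  t = 6.0000: CF_t = 34.000000, DF = 0.725246, PV = 24.658358
  t = 7.0000: CF_t = 34.000000, DF = 0.687437, PV = 23.372851
  t = 8.0000: CF_t = 34.000000, DF = 0.651599, PV = 22.154362
  t = 9.0000: CF_t = 34.000000, DF = 0.617629, PV = 20.999395
  t = 10.0000: CF_t = 1034.000000, DF = 0.585431, PV = 605.335219
Price P = sum_t PV_t = 841.709858

Answer: Price = 841.7099


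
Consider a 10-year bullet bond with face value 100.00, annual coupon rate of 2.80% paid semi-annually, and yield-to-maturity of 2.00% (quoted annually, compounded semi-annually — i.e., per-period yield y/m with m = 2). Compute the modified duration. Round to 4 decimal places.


Answer: Modified duration = 8.7543

Derivation:
Coupon per period c = face * coupon_rate / m = 1.400000
Periods per year m = 2; per-period yield y/m = 0.010000
Number of cashflows N = 20
Cashflows (t years, CF_t, discount factor 1/(1+y/m)^(m*t), PV):
  t = 0.5000: CF_t = 1.400000, DF = 0.990099, PV = 1.386139
  t = 1.0000: CF_t = 1.400000, DF = 0.980296, PV = 1.372414
  t = 1.5000: CF_t = 1.400000, DF = 0.970590, PV = 1.358826
  t = 2.0000: CF_t = 1.400000, DF = 0.960980, PV = 1.345372
  t = 2.5000: CF_t = 1.400000, DF = 0.951466, PV = 1.332052
  t = 3.0000: CF_t = 1.400000, DF = 0.942045, PV = 1.318863
  t = 3.5000: CF_t = 1.400000, DF = 0.932718, PV = 1.305805
  t = 4.0000: CF_t = 1.400000, DF = 0.923483, PV = 1.292877
  t = 4.5000: CF_t = 1.400000, DF = 0.914340, PV = 1.280076
  t = 5.0000: CF_t = 1.400000, DF = 0.905287, PV = 1.267402
  t = 5.5000: CF_t = 1.400000, DF = 0.896324, PV = 1.254853
  t = 6.0000: CF_t = 1.400000, DF = 0.887449, PV = 1.242429
  t = 6.5000: CF_t = 1.400000, DF = 0.878663, PV = 1.230128
  t = 7.0000: CF_t = 1.400000, DF = 0.869963, PV = 1.217948
  t = 7.5000: CF_t = 1.400000, DF = 0.861349, PV = 1.205889
  t = 8.0000: CF_t = 1.400000, DF = 0.852821, PV = 1.193950
  t = 8.5000: CF_t = 1.400000, DF = 0.844377, PV = 1.182128
  t = 9.0000: CF_t = 1.400000, DF = 0.836017, PV = 1.170424
  t = 9.5000: CF_t = 1.400000, DF = 0.827740, PV = 1.158836
  t = 10.0000: CF_t = 101.400000, DF = 0.819544, PV = 83.101809
Price P = sum_t PV_t = 107.218221
First compute Macaulay numerator sum_t t * PV_t:
  t * PV_t at t = 0.5000: 0.693069
  t * PV_t at t = 1.0000: 1.372414
  t * PV_t at t = 1.5000: 2.038239
  t * PV_t at t = 2.0000: 2.690745
  t * PV_t at t = 2.5000: 3.330130
  t * PV_t at t = 3.0000: 3.956590
  t * PV_t at t = 3.5000: 4.570318
  t * PV_t at t = 4.0000: 5.171506
  t * PV_t at t = 4.5000: 5.760341
  t * PV_t at t = 5.0000: 6.337009
  t * PV_t at t = 5.5000: 6.901693
  t * PV_t at t = 6.0000: 7.454573
  t * PV_t at t = 6.5000: 7.995830
  t * PV_t at t = 7.0000: 8.525637
  t * PV_t at t = 7.5000: 9.044169
  t * PV_t at t = 8.0000: 9.551598
  t * PV_t at t = 8.5000: 10.048092
  t * PV_t at t = 9.0000: 10.533818
  t * PV_t at t = 9.5000: 11.008941
  t * PV_t at t = 10.0000: 831.018093
Macaulay duration D = 948.002807 / 107.218221 = 8.841807
Modified duration = D / (1 + y/m) = 8.841807 / (1 + 0.010000) = 8.754264


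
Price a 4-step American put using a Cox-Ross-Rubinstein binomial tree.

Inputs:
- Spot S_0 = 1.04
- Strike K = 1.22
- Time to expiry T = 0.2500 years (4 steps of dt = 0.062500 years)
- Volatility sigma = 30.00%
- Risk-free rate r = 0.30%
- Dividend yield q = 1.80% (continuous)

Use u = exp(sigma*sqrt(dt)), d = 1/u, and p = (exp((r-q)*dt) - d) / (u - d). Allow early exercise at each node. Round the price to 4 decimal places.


Answer: Price = V(0,0) = 0.1931

Derivation:
dt = T/N = 0.062500
u = exp(sigma*sqrt(dt)) = 1.077884; d = 1/u = 0.927743
p = (exp((r-q)*dt) - d) / (u - d) = 0.475018
Discount per step: exp(-r*dt) = 0.999813
Stock lattice S(k, i) with i counting down-moves:
  k=0: S(0,0) = 1.0400
  k=1: S(1,0) = 1.1210; S(1,1) = 0.9649
  k=2: S(2,0) = 1.2083; S(2,1) = 1.0400; S(2,2) = 0.8951
  k=3: S(3,0) = 1.3024; S(3,1) = 1.1210; S(3,2) = 0.9649; S(3,3) = 0.8305
  k=4: S(4,0) = 1.4039; S(4,1) = 1.2083; S(4,2) = 1.0400; S(4,3) = 0.8951; S(4,4) = 0.7705
Terminal payoffs V(N, i) = max(K - S_T, 0):
  V(4,0) = 0.000000; V(4,1) = 0.011692; V(4,2) = 0.180000; V(4,3) = 0.324864; V(4,4) = 0.449549
Backward induction: V(k, i) = exp(-r*dt) * [p * V(k+1, i) + (1-p) * V(k+1, i+1)]; then take max(V_cont, immediate exercise) for American.
  V(3,0) = exp(-r*dt) * [p*0.000000 + (1-p)*0.011692] = 0.006137; exercise = 0.000000; V(3,0) = max -> 0.006137
  V(3,1) = exp(-r*dt) * [p*0.011692 + (1-p)*0.180000] = 0.100032; exercise = 0.099000; V(3,1) = max -> 0.100032
  V(3,2) = exp(-r*dt) * [p*0.180000 + (1-p)*0.324864] = 0.256003; exercise = 0.255147; V(3,2) = max -> 0.256003
  V(3,3) = exp(-r*dt) * [p*0.324864 + (1-p)*0.449549] = 0.390248; exercise = 0.389543; V(3,3) = max -> 0.390248
  V(2,0) = exp(-r*dt) * [p*0.006137 + (1-p)*0.100032] = 0.055420; exercise = 0.011692; V(2,0) = max -> 0.055420
  V(2,1) = exp(-r*dt) * [p*0.100032 + (1-p)*0.256003] = 0.181880; exercise = 0.180000; V(2,1) = max -> 0.181880
  V(2,2) = exp(-r*dt) * [p*0.256003 + (1-p)*0.390248] = 0.326418; exercise = 0.324864; V(2,2) = max -> 0.326418
  V(1,0) = exp(-r*dt) * [p*0.055420 + (1-p)*0.181880] = 0.121786; exercise = 0.099000; V(1,0) = max -> 0.121786
  V(1,1) = exp(-r*dt) * [p*0.181880 + (1-p)*0.326418] = 0.257712; exercise = 0.255147; V(1,1) = max -> 0.257712
  V(0,0) = exp(-r*dt) * [p*0.121786 + (1-p)*0.257712] = 0.193109; exercise = 0.180000; V(0,0) = max -> 0.193109


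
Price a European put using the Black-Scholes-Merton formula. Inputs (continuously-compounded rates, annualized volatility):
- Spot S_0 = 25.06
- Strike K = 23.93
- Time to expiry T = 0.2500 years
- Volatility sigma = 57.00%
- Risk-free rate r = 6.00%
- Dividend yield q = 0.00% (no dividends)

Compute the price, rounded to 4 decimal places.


Answer: Price = 2.0750

Derivation:
d1 = (ln(S/K) + (r - q + 0.5*sigma^2) * T) / (sigma * sqrt(T)) = 0.35702648
d2 = d1 - sigma * sqrt(T) = 0.07202648
exp(-rT) = 0.98511194; exp(-qT) = 1.00000000
P = K * exp(-rT) * N(-d2) - S_0 * exp(-qT) * N(-d1)
N(-d1) = 0.36053599; N(-d2) = 0.47129042
P = 23.9300 * 0.98511194 * 0.47129042 - 25.0600 * 1.00000000 * 0.36053599 = 2.0750


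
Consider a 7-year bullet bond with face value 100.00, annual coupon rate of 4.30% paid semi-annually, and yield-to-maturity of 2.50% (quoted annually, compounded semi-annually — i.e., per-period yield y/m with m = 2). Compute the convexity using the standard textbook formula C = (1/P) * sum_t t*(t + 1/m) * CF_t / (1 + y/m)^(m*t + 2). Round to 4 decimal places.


Answer: Convexity = 43.2117

Derivation:
Coupon per period c = face * coupon_rate / m = 2.150000
Periods per year m = 2; per-period yield y/m = 0.012500
Number of cashflows N = 14
Cashflows (t years, CF_t, discount factor 1/(1+y/m)^(m*t), PV):
  t = 0.5000: CF_t = 2.150000, DF = 0.987654, PV = 2.123457
  t = 1.0000: CF_t = 2.150000, DF = 0.975461, PV = 2.097241
  t = 1.5000: CF_t = 2.150000, DF = 0.963418, PV = 2.071349
  t = 2.0000: CF_t = 2.150000, DF = 0.951524, PV = 2.045777
  t = 2.5000: CF_t = 2.150000, DF = 0.939777, PV = 2.020521
  t = 3.0000: CF_t = 2.150000, DF = 0.928175, PV = 1.995576
  t = 3.5000: CF_t = 2.150000, DF = 0.916716, PV = 1.970939
  t = 4.0000: CF_t = 2.150000, DF = 0.905398, PV = 1.946607
  t = 4.5000: CF_t = 2.150000, DF = 0.894221, PV = 1.922574
  t = 5.0000: CF_t = 2.150000, DF = 0.883181, PV = 1.898839
  t = 5.5000: CF_t = 2.150000, DF = 0.872277, PV = 1.875397
  t = 6.0000: CF_t = 2.150000, DF = 0.861509, PV = 1.852243
  t = 6.5000: CF_t = 2.150000, DF = 0.850873, PV = 1.829376
  t = 7.0000: CF_t = 102.150000, DF = 0.840368, PV = 85.843600
Price P = sum_t PV_t = 111.493497
Convexity numerator sum_t t*(t + 1/m) * CF_t / (1+y/m)^(m*t + 2):
  t = 0.5000: term = 1.035675
  t = 1.0000: term = 3.068666
  t = 1.5000: term = 6.061562
  t = 2.0000: term = 9.977880
  t = 2.5000: term = 14.782044
  t = 3.0000: term = 20.439370
  t = 3.5000: term = 26.916043
  t = 4.0000: term = 34.179102
  t = 4.5000: term = 42.196422
  t = 5.0000: term = 50.936696
  t = 5.5000: term = 60.369417
  t = 6.0000: term = 70.464864
  t = 6.5000: term = 81.194082
  t = 7.0000: term = 4396.197189
Convexity = (1/P) * sum = 4817.819012 / 111.493497 = 43.211659


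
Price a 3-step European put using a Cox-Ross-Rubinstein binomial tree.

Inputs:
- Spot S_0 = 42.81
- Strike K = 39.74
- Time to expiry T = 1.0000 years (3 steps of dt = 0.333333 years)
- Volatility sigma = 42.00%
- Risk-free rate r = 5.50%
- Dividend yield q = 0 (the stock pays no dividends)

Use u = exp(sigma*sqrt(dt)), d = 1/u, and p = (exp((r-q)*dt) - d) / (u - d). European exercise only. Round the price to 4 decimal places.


dt = T/N = 0.333333
u = exp(sigma*sqrt(dt)) = 1.274415; d = 1/u = 0.784674
p = (exp((r-q)*dt) - d) / (u - d) = 0.477454
Discount per step: exp(-r*dt) = 0.981834
Stock lattice S(k, i) with i counting down-moves:
  k=0: S(0,0) = 42.8100
  k=1: S(1,0) = 54.5577; S(1,1) = 33.5919
  k=2: S(2,0) = 69.5291; S(2,1) = 42.8100; S(2,2) = 26.3587
  k=3: S(3,0) = 88.6090; S(3,1) = 54.5577; S(3,2) = 33.5919; S(3,3) = 20.6830
Terminal payoffs V(N, i) = max(K - S_T, 0):
  V(3,0) = 0.000000; V(3,1) = 0.000000; V(3,2) = 6.148112; V(3,3) = 19.057036
Backward induction: V(k, i) = exp(-r*dt) * [p * V(k+1, i) + (1-p) * V(k+1, i+1)].
  V(2,0) = exp(-r*dt) * [p*0.000000 + (1-p)*0.000000] = 0.000000
  V(2,1) = exp(-r*dt) * [p*0.000000 + (1-p)*6.148112] = 3.154312
  V(2,2) = exp(-r*dt) * [p*6.148112 + (1-p)*19.057036] = 12.659395
  V(1,0) = exp(-r*dt) * [p*0.000000 + (1-p)*3.154312] = 1.618331
  V(1,1) = exp(-r*dt) * [p*3.154312 + (1-p)*12.659395] = 7.973628
  V(0,0) = exp(-r*dt) * [p*1.618331 + (1-p)*7.973628] = 4.849541

Answer: Price = V(0,0) = 4.8495


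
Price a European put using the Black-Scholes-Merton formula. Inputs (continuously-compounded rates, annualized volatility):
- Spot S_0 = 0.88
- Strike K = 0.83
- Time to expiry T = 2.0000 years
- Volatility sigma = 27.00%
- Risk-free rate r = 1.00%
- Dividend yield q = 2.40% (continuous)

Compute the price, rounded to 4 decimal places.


Answer: Price = 0.1129

Derivation:
d1 = (ln(S/K) + (r - q + 0.5*sigma^2) * T) / (sigma * sqrt(T)) = 0.27078577
d2 = d1 - sigma * sqrt(T) = -0.11105189
exp(-rT) = 0.98019867; exp(-qT) = 0.95313379
P = K * exp(-rT) * N(-d2) - S_0 * exp(-qT) * N(-d1)
N(-d1) = 0.39327790; N(-d2) = 0.54421240
P = 0.8300 * 0.98019867 * 0.54421240 - 0.8800 * 0.95313379 * 0.39327790 = 0.1129


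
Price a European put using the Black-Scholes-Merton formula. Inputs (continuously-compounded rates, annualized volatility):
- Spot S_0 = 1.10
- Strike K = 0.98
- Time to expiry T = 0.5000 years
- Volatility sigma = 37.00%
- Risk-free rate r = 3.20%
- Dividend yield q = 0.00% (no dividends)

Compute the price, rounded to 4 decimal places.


Answer: Price = 0.0528

Derivation:
d1 = (ln(S/K) + (r - q + 0.5*sigma^2) * T) / (sigma * sqrt(T)) = 0.63348316
d2 = d1 - sigma * sqrt(T) = 0.37185365
exp(-rT) = 0.98412732; exp(-qT) = 1.00000000
P = K * exp(-rT) * N(-d2) - S_0 * exp(-qT) * N(-d1)
N(-d1) = 0.26320909; N(-d2) = 0.35500091
P = 0.9800 * 0.98412732 * 0.35500091 - 1.1000 * 1.00000000 * 0.26320909 = 0.0528


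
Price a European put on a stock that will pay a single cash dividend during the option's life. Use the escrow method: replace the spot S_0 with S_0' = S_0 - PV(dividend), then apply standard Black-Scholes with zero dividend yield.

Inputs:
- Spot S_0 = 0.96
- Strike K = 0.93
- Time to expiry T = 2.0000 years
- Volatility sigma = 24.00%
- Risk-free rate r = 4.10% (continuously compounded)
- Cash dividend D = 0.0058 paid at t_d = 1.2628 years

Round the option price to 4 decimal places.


Answer: Price = 0.0792

Derivation:
PV(D) = D * exp(-r * t_d) = 0.0058 * 0.94954268 = 0.00550735
S_0' = S_0 - PV(D) = 0.9600 - 0.00550735 = 0.95449265
d1 = (ln(S_0'/K) + (r + sigma^2/2)*T) / (sigma*sqrt(T)) = 0.48789001
d2 = d1 - sigma*sqrt(T) = 0.14847875
exp(-rT) = 0.92127196
N(-d1) = 0.31281388; N(-d2) = 0.44098248
P = K * exp(-rT) * N(-d2) - S_0' * N(-d1) = 0.9300 * 0.92127196 * 0.44098248 - 0.95449265 * 0.31281388 = 0.0792


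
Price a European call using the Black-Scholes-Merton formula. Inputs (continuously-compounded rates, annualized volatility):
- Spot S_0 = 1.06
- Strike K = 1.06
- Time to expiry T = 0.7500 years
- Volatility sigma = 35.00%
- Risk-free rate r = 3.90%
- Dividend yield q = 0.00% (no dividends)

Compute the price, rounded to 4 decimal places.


Answer: Price = 0.1417

Derivation:
d1 = (ln(S/K) + (r - q + 0.5*sigma^2) * T) / (sigma * sqrt(T)) = 0.24805442
d2 = d1 - sigma * sqrt(T) = -0.05505447
exp(-rT) = 0.97117364; exp(-qT) = 1.00000000
C = S_0 * exp(-qT) * N(d1) - K * exp(-rT) * N(d2)
N(d1) = 0.59795385; N(d2) = 0.47804753
C = 1.0600 * 1.00000000 * 0.59795385 - 1.0600 * 0.97117364 * 0.47804753 = 0.1417


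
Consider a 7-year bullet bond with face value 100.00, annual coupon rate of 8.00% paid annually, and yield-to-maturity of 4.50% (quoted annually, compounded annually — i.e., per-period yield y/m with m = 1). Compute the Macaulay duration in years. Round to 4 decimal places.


Coupon per period c = face * coupon_rate / m = 8.000000
Periods per year m = 1; per-period yield y/m = 0.045000
Number of cashflows N = 7
Cashflows (t years, CF_t, discount factor 1/(1+y/m)^(m*t), PV):
  t = 1.0000: CF_t = 8.000000, DF = 0.956938, PV = 7.655502
  t = 2.0000: CF_t = 8.000000, DF = 0.915730, PV = 7.325840
  t = 3.0000: CF_t = 8.000000, DF = 0.876297, PV = 7.010373
  t = 4.0000: CF_t = 8.000000, DF = 0.838561, PV = 6.708491
  t = 5.0000: CF_t = 8.000000, DF = 0.802451, PV = 6.419608
  t = 6.0000: CF_t = 8.000000, DF = 0.767896, PV = 6.143166
  t = 7.0000: CF_t = 108.000000, DF = 0.734828, PV = 79.361473
Price P = sum_t PV_t = 120.624453
Macaulay numerator sum_t t * PV_t:
  t * PV_t at t = 1.0000: 7.655502
  t * PV_t at t = 2.0000: 14.651679
  t * PV_t at t = 3.0000: 21.031118
  t * PV_t at t = 4.0000: 26.833963
  t * PV_t at t = 5.0000: 32.098042
  t * PV_t at t = 6.0000: 36.858995
  t * PV_t at t = 7.0000: 555.530314
Macaulay duration D = (sum_t t * PV_t) / P = 694.659614 / 120.624453 = 5.758862

Answer: Macaulay duration = 5.7589 years


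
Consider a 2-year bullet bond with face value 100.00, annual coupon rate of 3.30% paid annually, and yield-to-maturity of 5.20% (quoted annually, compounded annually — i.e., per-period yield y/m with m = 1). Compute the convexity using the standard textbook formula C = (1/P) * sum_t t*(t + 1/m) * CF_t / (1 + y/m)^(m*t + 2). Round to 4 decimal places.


Answer: Convexity = 5.3040

Derivation:
Coupon per period c = face * coupon_rate / m = 3.300000
Periods per year m = 1; per-period yield y/m = 0.052000
Number of cashflows N = 2
Cashflows (t years, CF_t, discount factor 1/(1+y/m)^(m*t), PV):
  t = 1.0000: CF_t = 3.300000, DF = 0.950570, PV = 3.136882
  t = 2.0000: CF_t = 103.300000, DF = 0.903584, PV = 93.340225
Price P = sum_t PV_t = 96.477107
Convexity numerator sum_t t*(t + 1/m) * CF_t / (1+y/m)^(m*t + 2):
  t = 1.0000: term = 5.668873
  t = 2.0000: term = 506.044388
Convexity = (1/P) * sum = 511.713261 / 96.477107 = 5.303986
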